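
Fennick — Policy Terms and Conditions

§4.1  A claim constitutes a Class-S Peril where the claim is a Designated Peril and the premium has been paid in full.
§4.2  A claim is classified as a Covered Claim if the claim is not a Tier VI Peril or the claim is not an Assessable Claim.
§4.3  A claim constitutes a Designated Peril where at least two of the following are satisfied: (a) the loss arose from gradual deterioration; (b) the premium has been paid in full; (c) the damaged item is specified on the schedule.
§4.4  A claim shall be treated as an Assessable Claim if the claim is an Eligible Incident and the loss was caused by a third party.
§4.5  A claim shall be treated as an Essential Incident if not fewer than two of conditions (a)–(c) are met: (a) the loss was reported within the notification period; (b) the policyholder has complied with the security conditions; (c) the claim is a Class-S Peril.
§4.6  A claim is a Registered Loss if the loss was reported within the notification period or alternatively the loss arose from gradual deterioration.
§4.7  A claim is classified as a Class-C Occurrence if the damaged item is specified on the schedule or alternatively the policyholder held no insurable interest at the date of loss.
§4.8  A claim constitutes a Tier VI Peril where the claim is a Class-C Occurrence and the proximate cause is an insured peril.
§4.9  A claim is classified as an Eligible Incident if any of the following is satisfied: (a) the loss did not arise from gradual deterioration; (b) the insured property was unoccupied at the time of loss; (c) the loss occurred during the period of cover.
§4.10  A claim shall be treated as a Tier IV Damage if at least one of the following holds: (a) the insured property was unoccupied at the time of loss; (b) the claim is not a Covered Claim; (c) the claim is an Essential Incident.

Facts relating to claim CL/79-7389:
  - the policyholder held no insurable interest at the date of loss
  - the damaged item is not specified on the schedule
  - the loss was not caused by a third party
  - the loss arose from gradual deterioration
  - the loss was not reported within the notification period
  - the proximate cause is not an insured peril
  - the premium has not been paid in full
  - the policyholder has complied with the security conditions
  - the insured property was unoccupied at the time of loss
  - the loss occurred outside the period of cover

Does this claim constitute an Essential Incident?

§4.3 — Designated Peril: the loss arose from gradual deterioration? yes; the premium has been paid in full? no; the damaged item is specified on the schedule? no — 1 of 3 hold (need ≥2) → not satisfied.
§4.1 — Class-S Peril: [Designated Peril (§4.3)? no] AND [the premium has been paid in full? no] → not satisfied.
§4.5 — Essential Incident: the loss was reported within the notification period? no; the policyholder has complied with the security conditions? yes; Class-S Peril (§4.1)? no — 1 of 3 hold (need ≥2) → not satisfied.

No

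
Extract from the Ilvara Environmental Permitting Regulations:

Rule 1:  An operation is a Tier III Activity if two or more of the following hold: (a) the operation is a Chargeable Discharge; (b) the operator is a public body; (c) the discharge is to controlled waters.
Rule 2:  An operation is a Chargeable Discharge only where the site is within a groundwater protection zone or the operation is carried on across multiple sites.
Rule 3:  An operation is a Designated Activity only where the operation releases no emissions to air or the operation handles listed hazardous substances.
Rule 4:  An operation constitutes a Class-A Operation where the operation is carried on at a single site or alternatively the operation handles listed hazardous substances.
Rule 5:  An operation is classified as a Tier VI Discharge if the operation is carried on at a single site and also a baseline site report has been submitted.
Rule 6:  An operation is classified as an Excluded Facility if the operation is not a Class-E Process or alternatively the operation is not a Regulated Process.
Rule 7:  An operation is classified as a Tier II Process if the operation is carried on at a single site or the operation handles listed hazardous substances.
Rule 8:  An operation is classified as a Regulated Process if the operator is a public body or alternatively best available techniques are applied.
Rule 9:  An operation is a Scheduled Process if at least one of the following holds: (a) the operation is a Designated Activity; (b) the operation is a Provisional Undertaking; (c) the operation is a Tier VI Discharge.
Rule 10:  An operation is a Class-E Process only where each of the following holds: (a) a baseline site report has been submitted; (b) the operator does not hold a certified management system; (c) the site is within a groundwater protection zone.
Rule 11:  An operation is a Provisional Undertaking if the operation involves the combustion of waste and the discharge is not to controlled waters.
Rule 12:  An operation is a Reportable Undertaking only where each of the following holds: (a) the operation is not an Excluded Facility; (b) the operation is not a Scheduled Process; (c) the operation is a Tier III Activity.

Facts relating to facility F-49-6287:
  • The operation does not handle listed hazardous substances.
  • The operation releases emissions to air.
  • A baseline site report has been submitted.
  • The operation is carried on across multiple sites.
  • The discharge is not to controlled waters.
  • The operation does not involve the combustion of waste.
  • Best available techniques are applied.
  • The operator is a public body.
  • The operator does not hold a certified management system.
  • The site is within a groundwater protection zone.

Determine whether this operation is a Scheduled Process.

No

rule 3 — Designated Activity: [the operation releases no emissions to air? no] OR [the operation handles listed hazardous substances? no] → not satisfied.
rule 11 — Provisional Undertaking: [the operation involves the combustion of waste? no] AND [the discharge is not to controlled waters? yes] → not satisfied.
rule 5 — Tier VI Discharge: [the operation is carried on at a single site? no] AND [a baseline site report has been submitted? yes] → not satisfied.
rule 9 — Scheduled Process: [Designated Activity (rule 3)? no] OR [Provisional Undertaking (rule 11)? no] OR [Tier VI Discharge (rule 5)? no] → not satisfied.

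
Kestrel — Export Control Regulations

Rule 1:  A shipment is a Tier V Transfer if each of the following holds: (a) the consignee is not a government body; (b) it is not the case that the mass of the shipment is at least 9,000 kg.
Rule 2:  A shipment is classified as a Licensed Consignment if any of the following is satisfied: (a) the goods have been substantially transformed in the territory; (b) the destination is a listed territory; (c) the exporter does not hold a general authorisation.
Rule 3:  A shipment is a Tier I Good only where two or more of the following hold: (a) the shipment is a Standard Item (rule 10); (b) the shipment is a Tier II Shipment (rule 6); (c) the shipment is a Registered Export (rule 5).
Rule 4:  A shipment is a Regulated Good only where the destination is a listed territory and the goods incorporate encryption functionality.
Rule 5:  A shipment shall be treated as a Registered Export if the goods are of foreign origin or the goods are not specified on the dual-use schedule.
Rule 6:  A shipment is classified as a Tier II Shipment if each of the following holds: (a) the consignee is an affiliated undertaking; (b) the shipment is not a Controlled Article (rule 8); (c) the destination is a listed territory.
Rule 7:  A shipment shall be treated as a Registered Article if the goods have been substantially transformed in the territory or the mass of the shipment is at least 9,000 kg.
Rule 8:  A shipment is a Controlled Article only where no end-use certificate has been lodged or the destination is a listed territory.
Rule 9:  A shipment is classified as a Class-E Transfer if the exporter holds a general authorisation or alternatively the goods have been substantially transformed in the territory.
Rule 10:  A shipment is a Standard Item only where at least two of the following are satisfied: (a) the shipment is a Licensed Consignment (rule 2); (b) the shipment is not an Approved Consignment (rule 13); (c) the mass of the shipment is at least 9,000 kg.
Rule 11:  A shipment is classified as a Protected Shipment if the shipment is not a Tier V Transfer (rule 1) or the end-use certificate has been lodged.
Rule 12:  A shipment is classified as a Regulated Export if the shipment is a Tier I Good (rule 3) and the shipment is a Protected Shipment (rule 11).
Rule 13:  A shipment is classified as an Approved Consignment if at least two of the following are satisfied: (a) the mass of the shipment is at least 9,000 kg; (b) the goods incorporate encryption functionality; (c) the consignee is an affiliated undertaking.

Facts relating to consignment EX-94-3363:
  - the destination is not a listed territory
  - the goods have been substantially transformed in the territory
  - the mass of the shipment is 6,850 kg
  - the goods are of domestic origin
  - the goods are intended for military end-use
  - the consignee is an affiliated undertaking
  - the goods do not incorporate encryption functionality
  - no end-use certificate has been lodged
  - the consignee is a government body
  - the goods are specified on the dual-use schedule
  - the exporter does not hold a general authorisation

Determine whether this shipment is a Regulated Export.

Under rule 2: the goods have been substantially transformed in the territory? yes; or the destination is a listed territory? no; or the exporter does not hold a general authorisation? yes. So the shipment is a Licensed Consignment.
Under rule 13: mass of the shipment: 6,850 kg ≥ 9,000 kg? no; the goods incorporate encryption functionality? no; the consignee is an affiliated undertaking? yes — 1 of 3 hold (need ≥2) → not satisfied.
Under rule 10: Licensed Consignment (rule 2)? yes; not an Approved Consignment (rule 13)? yes; mass of the shipment: 6,850 kg ≥ 9,000 kg? no — 2 of 3 hold (need ≥2) → satisfied.
Under rule 8: no end-use certificate has been lodged? yes; or the destination is a listed territory? no. So the shipment is a Controlled Article.
Under rule 6: the consignee is an affiliated undertaking? yes; and not a Controlled Article (rule 8)? no; and the destination is a listed territory? no. So the shipment is not a Tier II Shipment.
Under rule 5: the goods are of foreign origin? no; or the goods are not specified on the dual-use schedule? no. So the shipment is not a Registered Export.
Under rule 3: Standard Item (rule 10)? yes; Tier II Shipment (rule 6)? no; Registered Export (rule 5)? no — 1 of 3 hold (need ≥2) → not satisfied.
Under rule 1: the consignee is not a government body? no; and mass of the shipment: 6,850 kg ≥ 9,000 kg? no, so negated condition yes. So the shipment is not a Tier V Transfer.
Under rule 11: not a Tier V Transfer (rule 1)? yes; or the end-use certificate has been lodged? no. So the shipment is a Protected Shipment.
Under rule 12: Tier I Good (rule 3)? no; and Protected Shipment (rule 11)? yes. So the shipment is not a Regulated Export.

No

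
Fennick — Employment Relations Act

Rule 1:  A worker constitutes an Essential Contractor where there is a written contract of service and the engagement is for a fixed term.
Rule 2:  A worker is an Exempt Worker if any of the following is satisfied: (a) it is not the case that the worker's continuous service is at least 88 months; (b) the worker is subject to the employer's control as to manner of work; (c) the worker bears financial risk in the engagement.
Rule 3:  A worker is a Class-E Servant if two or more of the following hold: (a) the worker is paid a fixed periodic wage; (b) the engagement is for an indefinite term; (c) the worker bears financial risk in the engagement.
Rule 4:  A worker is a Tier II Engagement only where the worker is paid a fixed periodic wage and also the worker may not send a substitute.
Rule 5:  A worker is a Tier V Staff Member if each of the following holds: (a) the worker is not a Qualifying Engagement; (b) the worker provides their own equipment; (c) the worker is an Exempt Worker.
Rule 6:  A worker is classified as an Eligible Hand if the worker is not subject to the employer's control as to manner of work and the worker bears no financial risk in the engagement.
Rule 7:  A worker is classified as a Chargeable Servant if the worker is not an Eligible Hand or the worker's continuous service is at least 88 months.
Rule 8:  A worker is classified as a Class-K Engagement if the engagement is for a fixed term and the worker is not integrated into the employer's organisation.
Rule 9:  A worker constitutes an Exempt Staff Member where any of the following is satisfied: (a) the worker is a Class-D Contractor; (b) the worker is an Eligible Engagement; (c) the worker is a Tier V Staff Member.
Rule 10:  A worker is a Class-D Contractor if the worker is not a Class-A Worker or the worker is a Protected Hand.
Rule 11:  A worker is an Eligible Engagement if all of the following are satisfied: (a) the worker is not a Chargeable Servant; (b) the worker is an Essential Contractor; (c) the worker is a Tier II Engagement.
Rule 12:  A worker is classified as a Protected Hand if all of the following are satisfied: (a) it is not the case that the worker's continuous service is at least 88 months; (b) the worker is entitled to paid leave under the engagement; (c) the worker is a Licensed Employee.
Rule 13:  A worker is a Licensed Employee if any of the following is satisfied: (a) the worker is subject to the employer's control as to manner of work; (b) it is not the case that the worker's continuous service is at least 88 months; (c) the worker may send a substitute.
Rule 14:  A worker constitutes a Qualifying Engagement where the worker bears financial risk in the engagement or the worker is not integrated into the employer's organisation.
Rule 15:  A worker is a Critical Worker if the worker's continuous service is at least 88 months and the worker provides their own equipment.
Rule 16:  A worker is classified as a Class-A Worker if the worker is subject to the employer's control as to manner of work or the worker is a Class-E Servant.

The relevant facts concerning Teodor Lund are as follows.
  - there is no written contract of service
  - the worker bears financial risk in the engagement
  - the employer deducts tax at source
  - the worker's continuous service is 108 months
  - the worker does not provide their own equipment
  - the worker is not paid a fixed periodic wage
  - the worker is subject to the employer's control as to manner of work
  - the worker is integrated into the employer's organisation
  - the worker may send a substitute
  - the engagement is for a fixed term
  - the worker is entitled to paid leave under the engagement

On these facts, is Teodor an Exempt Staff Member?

Under rule 3: the worker is paid a fixed periodic wage? no; the engagement is for an indefinite term? no; the worker bears financial risk in the engagement? yes — 1 of 3 hold (need ≥2) → not satisfied.
Under rule 16: the worker is subject to the employer's control as to manner of work? yes; or Class-E Servant (rule 3)? no. So the worker is a Class-A Worker.
Under rule 13: the worker is subject to the employer's control as to manner of work? yes; or worker's continuous service: 108 months ≥ 88 months? yes, so negated condition no; or the worker may send a substitute? yes. So the worker is a Licensed Employee.
Under rule 12: worker's continuous service: 108 months ≥ 88 months? yes, so negated condition no; and the worker is entitled to paid leave under the engagement? yes; and Licensed Employee (rule 13)? yes. So the worker is not a Protected Hand.
Under rule 10: not a Class-A Worker (rule 16)? no; or Protected Hand (rule 12)? no. So the worker is not a Class-D Contractor.
Under rule 6: the worker is not subject to the employer's control as to manner of work? no; and the worker bears no financial risk in the engagement? no. So the worker is not an Eligible Hand.
Under rule 7: not an Eligible Hand (rule 6)? yes; or worker's continuous service: 108 months ≥ 88 months? yes. So the worker is a Chargeable Servant.
Under rule 1: there is a written contract of service? no; and the engagement is for a fixed term? yes. So the worker is not an Essential Contractor.
Under rule 4: the worker is paid a fixed periodic wage? no; and the worker may not send a substitute? no. So the worker is not a Tier II Engagement.
Under rule 11: not a Chargeable Servant (rule 7)? no; and Essential Contractor (rule 1)? no; and Tier II Engagement (rule 4)? no. So the worker is not an Eligible Engagement.
Under rule 14: the worker bears financial risk in the engagement? yes; or the worker is not integrated into the employer's organisation? no. So the worker is a Qualifying Engagement.
Under rule 2: worker's continuous service: 108 months ≥ 88 months? yes, so negated condition no; or the worker is subject to the employer's control as to manner of work? yes; or the worker bears financial risk in the engagement? yes. So the worker is an Exempt Worker.
Under rule 5: not a Qualifying Engagement (rule 14)? no; and the worker provides their own equipment? no; and Exempt Worker (rule 2)? yes. So the worker is not a Tier V Staff Member.
Under rule 9: Class-D Contractor (rule 10)? no; or Eligible Engagement (rule 11)? no; or Tier V Staff Member (rule 5)? no. So the worker is not an Exempt Staff Member.

No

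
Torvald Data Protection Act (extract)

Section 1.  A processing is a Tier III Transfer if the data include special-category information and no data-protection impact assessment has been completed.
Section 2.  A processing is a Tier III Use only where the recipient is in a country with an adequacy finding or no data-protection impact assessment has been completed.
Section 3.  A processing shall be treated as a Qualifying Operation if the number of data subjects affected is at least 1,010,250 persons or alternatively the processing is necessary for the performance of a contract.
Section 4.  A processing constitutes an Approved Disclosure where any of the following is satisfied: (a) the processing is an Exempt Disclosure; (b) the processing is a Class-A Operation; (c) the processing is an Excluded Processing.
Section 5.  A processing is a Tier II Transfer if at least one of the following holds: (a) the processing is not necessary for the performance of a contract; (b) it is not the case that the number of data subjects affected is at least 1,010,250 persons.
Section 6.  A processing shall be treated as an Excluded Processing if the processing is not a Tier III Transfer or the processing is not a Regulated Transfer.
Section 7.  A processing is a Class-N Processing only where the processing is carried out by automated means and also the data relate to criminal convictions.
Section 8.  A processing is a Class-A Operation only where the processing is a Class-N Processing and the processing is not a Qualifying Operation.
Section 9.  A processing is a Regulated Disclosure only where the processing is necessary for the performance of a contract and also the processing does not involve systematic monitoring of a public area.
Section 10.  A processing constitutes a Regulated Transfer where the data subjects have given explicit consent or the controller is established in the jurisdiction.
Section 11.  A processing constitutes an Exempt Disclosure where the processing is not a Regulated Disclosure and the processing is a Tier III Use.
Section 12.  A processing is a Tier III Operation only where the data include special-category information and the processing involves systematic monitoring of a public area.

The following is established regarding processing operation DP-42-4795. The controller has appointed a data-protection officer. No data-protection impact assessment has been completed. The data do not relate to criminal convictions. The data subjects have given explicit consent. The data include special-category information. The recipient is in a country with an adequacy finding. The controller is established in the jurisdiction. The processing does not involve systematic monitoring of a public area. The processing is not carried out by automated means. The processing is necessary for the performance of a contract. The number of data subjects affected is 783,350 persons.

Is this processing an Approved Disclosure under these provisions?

No

section 9 — Regulated Disclosure: [the processing is necessary for the performance of a contract? yes] AND [the processing does not involve systematic monitoring of a public area? yes] → satisfied.
section 2 — Tier III Use: [the recipient is in a country with an adequacy finding? yes] OR [no data-protection impact assessment has been completed? yes] → satisfied.
section 11 — Exempt Disclosure: [not a Regulated Disclosure (section 9)? no] AND [Tier III Use (section 2)? yes] → not satisfied.
section 7 — Class-N Processing: [the processing is carried out by automated means? no] AND [the data relate to criminal convictions? no] → not satisfied.
section 3 — Qualifying Operation: [number of data subjects affected: 783,350 persons ≥ 1,010,250 persons? no] OR [the processing is necessary for the performance of a contract? yes] → satisfied.
section 8 — Class-A Operation: [Class-N Processing (section 7)? no] AND [not a Qualifying Operation (section 3)? no] → not satisfied.
section 1 — Tier III Transfer: [the data include special-category information? yes] AND [no data-protection impact assessment has been completed? yes] → satisfied.
section 10 — Regulated Transfer: [the data subjects have given explicit consent? yes] OR [the controller is established in the jurisdiction? yes] → satisfied.
section 6 — Excluded Processing: [not a Tier III Transfer (section 1)? no] OR [not a Regulated Transfer (section 10)? no] → not satisfied.
section 4 — Approved Disclosure: [Exempt Disclosure (section 11)? no] OR [Class-A Operation (section 8)? no] OR [Excluded Processing (section 6)? no] → not satisfied.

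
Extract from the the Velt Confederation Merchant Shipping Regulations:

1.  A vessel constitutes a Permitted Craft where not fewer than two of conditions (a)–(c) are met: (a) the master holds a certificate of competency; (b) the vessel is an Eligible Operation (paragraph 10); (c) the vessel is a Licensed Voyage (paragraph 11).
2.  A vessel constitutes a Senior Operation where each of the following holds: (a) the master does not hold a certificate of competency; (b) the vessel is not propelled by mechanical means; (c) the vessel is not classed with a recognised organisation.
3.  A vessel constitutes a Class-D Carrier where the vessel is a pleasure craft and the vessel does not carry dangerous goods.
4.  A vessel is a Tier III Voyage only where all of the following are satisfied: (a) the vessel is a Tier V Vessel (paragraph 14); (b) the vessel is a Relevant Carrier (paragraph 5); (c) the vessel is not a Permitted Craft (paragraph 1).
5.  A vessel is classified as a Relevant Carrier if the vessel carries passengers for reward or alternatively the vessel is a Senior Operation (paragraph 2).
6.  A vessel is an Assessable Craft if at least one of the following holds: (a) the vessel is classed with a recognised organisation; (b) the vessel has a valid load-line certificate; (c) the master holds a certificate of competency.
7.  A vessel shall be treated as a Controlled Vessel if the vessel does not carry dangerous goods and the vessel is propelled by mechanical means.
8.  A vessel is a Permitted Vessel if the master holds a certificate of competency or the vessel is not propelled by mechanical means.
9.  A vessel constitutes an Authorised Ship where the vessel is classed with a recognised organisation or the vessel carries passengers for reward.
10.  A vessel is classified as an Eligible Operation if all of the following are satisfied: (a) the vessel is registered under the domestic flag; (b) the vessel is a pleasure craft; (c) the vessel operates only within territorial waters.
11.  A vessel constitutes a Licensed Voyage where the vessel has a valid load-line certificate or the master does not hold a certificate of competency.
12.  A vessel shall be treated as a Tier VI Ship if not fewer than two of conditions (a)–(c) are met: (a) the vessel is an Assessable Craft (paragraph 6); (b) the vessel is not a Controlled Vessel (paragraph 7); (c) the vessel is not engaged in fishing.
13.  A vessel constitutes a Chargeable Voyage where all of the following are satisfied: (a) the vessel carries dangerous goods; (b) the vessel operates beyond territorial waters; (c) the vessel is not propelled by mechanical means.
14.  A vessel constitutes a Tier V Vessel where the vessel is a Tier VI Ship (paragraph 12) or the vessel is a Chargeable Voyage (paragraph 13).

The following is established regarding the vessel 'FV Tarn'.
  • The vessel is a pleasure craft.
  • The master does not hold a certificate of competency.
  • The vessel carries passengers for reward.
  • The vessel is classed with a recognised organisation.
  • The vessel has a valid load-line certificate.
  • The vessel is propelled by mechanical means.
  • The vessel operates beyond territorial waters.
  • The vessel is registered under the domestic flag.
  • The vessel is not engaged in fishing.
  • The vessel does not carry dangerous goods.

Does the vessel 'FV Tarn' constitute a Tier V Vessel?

Yes

paragraph 6 — Assessable Craft: [the vessel is classed with a recognised organisation? yes] OR [the vessel has a valid load-line certificate? yes] OR [the master holds a certificate of competency? no] → satisfied.
paragraph 7 — Controlled Vessel: [the vessel does not carry dangerous goods? yes] AND [the vessel is propelled by mechanical means? yes] → satisfied.
paragraph 12 — Tier VI Ship: Assessable Craft (paragraph 6)? yes; not a Controlled Vessel (paragraph 7)? no; the vessel is not engaged in fishing? yes — 2 of 3 hold (need ≥2) → satisfied.
paragraph 13 — Chargeable Voyage: [the vessel carries dangerous goods? no] AND [the vessel operates beyond territorial waters? yes] AND [the vessel is not propelled by mechanical means? no] → not satisfied.
paragraph 14 — Tier V Vessel: [Tier VI Ship (paragraph 12)? yes] OR [Chargeable Voyage (paragraph 13)? no] → satisfied.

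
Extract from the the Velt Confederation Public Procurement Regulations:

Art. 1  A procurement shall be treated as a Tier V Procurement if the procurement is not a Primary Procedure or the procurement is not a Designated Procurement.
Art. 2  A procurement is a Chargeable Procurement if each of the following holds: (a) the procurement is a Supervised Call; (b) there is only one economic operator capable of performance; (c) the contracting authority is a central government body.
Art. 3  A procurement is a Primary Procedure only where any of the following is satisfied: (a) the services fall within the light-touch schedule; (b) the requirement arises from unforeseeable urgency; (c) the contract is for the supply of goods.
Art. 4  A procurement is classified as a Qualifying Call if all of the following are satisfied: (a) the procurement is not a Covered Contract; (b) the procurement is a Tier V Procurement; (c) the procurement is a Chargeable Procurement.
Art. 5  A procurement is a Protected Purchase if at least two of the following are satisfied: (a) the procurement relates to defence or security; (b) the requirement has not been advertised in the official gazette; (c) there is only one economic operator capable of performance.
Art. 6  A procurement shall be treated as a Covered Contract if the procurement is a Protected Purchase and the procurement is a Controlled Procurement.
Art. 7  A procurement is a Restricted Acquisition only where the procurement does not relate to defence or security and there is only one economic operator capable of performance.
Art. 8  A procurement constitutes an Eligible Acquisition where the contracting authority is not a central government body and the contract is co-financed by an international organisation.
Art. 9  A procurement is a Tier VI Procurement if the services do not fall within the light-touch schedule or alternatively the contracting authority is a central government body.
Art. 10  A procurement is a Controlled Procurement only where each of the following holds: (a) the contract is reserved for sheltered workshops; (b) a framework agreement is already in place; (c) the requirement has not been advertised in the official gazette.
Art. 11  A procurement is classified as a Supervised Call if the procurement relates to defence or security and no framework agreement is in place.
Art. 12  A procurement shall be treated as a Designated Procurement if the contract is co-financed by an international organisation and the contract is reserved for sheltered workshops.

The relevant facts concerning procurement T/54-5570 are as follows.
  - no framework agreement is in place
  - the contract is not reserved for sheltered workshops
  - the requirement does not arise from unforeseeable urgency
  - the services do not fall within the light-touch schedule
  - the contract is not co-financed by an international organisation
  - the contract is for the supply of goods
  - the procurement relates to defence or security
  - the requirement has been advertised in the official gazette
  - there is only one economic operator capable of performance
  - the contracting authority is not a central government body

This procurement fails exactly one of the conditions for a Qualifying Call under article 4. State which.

Chargeable Procurement

article 5 — Protected Purchase: the procurement relates to defence or security? yes; the requirement has not been advertised in the official gazette? no; there is only one economic operator capable of performance? yes — 2 of 3 hold (need ≥2) → satisfied.
article 10 — Controlled Procurement: [the contract is reserved for sheltered workshops? no] AND [a framework agreement is already in place? no] AND [the requirement has not been advertised in the official gazette? no] → not satisfied.
article 6 — Covered Contract: [Protected Purchase (article 5)? yes] AND [Controlled Procurement (article 10)? no] → not satisfied.
article 3 — Primary Procedure: [the services fall within the light-touch schedule? no] OR [the requirement arises from unforeseeable urgency? no] OR [the contract is for the supply of goods? yes] → satisfied.
article 12 — Designated Procurement: [the contract is co-financed by an international organisation? no] AND [the contract is reserved for sheltered workshops? no] → not satisfied.
article 1 — Tier V Procurement: [not a Primary Procedure (article 3)? no] OR [not a Designated Procurement (article 12)? yes] → satisfied.
article 11 — Supervised Call: [the procurement relates to defence or security? yes] AND [no framework agreement is in place? yes] → satisfied.
article 2 — Chargeable Procurement: [Supervised Call (article 11)? yes] AND [there is only one economic operator capable of performance? yes] AND [the contracting authority is a central government body? no] → not satisfied.
article 4 — Qualifying Call: [not a Covered Contract (article 6)? yes] AND [Tier V Procurement (article 1)? yes] AND [Chargeable Procurement (article 2)? no] → not satisfied.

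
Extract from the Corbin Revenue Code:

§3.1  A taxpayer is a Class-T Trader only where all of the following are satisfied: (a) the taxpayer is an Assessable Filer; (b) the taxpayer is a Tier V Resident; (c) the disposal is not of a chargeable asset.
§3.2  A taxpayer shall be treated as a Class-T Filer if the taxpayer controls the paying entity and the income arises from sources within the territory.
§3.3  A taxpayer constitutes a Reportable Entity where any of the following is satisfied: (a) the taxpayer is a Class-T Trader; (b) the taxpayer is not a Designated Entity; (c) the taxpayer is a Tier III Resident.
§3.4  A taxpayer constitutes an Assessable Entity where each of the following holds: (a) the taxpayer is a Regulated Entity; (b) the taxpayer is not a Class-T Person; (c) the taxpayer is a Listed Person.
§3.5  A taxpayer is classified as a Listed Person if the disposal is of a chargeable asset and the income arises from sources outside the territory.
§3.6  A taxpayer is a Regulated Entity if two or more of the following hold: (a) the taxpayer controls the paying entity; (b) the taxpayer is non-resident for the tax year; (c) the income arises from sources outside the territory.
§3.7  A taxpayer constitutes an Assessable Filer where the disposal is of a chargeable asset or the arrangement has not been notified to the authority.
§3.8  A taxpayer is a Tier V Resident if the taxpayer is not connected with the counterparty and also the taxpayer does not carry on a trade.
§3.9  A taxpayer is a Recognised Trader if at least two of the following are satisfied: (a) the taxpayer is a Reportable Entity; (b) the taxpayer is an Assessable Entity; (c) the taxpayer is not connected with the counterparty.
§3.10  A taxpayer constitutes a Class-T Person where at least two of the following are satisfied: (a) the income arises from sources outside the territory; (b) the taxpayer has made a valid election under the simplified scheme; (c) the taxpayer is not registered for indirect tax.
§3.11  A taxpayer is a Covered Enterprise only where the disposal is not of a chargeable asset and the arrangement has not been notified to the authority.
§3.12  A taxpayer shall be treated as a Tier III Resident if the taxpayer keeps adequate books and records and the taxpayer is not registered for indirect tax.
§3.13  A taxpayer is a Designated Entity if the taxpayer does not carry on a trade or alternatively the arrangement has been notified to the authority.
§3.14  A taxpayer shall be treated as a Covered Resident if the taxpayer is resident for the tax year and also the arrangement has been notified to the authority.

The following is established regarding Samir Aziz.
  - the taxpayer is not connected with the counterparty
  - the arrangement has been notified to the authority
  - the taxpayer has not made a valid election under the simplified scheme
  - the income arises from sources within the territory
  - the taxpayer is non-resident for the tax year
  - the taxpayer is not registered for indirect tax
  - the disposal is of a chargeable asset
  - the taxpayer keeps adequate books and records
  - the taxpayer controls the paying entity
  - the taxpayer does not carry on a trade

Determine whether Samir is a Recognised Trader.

Yes

§3.7 — Assessable Filer: [the disposal is of a chargeable asset? yes] OR [the arrangement has not been notified to the authority? no] → satisfied.
§3.8 — Tier V Resident: [the taxpayer is not connected with the counterparty? yes] AND [the taxpayer does not carry on a trade? yes] → satisfied.
§3.1 — Class-T Trader: [Assessable Filer (§3.7)? yes] AND [Tier V Resident (§3.8)? yes] AND [the disposal is not of a chargeable asset? no] → not satisfied.
§3.13 — Designated Entity: [the taxpayer does not carry on a trade? yes] OR [the arrangement has been notified to the authority? yes] → satisfied.
§3.12 — Tier III Resident: [the taxpayer keeps adequate books and records? yes] AND [the taxpayer is not registered for indirect tax? yes] → satisfied.
§3.3 — Reportable Entity: [Class-T Trader (§3.1)? no] OR [not a Designated Entity (§3.13)? no] OR [Tier III Resident (§3.12)? yes] → satisfied.
§3.6 — Regulated Entity: the taxpayer controls the paying entity? yes; the taxpayer is non-resident for the tax year? yes; the income arises from sources outside the territory? no — 2 of 3 hold (need ≥2) → satisfied.
§3.10 — Class-T Person: the income arises from sources outside the territory? no; the taxpayer has made a valid election under the simplified scheme? no; the taxpayer is not registered for indirect tax? yes — 1 of 3 hold (need ≥2) → not satisfied.
§3.5 — Listed Person: [the disposal is of a chargeable asset? yes] AND [the income arises from sources outside the territory? no] → not satisfied.
§3.4 — Assessable Entity: [Regulated Entity (§3.6)? yes] AND [not a Class-T Person (§3.10)? yes] AND [Listed Person (§3.5)? no] → not satisfied.
§3.9 — Recognised Trader: Reportable Entity (§3.3)? yes; Assessable Entity (§3.4)? no; the taxpayer is not connected with the counterparty? yes — 2 of 3 hold (need ≥2) → satisfied.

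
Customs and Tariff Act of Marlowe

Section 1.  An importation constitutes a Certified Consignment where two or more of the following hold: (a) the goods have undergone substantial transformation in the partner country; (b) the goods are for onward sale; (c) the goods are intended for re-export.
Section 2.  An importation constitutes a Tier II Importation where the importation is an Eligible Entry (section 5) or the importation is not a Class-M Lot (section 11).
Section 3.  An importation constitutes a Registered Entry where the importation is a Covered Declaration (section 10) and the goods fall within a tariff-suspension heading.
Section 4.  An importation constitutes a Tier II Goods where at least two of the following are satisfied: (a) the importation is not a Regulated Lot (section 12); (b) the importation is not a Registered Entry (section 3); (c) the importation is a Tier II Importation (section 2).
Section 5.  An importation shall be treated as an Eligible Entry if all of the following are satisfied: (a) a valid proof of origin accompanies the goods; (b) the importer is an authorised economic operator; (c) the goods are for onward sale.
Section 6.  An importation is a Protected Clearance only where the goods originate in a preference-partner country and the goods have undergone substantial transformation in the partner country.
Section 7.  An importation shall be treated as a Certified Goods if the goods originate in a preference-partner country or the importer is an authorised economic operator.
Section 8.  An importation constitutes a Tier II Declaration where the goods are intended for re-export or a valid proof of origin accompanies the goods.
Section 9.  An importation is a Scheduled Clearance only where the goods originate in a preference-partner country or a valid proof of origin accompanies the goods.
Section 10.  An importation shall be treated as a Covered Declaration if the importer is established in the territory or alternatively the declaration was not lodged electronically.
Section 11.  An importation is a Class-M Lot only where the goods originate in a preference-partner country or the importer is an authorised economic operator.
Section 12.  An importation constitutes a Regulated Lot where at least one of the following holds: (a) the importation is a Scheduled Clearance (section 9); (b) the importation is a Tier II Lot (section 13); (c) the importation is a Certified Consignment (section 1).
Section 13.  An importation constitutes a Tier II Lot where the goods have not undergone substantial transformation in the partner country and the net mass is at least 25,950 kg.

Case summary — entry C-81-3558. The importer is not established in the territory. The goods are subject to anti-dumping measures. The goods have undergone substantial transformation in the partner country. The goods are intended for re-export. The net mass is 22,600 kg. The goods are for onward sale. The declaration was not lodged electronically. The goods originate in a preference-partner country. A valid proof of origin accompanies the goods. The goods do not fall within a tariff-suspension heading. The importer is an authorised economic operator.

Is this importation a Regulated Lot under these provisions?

Yes

section 9 — Scheduled Clearance: [the goods originate in a preference-partner country? yes] OR [a valid proof of origin accompanies the goods? yes] → satisfied.
section 13 — Tier II Lot: [the goods have not undergone substantial transformation in the partner country? no] AND [net mass: 22,600 kg ≥ 25,950 kg? no] → not satisfied.
section 1 — Certified Consignment: the goods have undergone substantial transformation in the partner country? yes; the goods are for onward sale? yes; the goods are intended for re-export? yes — 3 of 3 hold (need ≥2) → satisfied.
section 12 — Regulated Lot: [Scheduled Clearance (section 9)? yes] OR [Tier II Lot (section 13)? no] OR [Certified Consignment (section 1)? yes] → satisfied.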